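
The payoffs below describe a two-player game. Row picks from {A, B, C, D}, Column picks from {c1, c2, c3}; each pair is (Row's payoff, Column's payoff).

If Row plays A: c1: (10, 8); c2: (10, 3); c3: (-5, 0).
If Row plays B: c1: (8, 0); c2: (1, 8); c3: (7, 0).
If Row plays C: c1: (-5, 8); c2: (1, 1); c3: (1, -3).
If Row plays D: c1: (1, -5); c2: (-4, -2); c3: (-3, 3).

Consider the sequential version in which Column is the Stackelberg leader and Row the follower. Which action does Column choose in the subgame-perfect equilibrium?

Backward induction with Column moving first.
- c1: Row compares 10, 8, -5, 1 and picks A; Column would get 8.
- c2: Row compares 10, 1, 1, -4 and picks A; Column would get 3.
- c3: Row compares -5, 7, 1, -3 and picks B; Column would get 0.
Maximizing over 8, 3, 0, Column chooses c1. Subgame-perfect outcome: (A, c1) with payoffs (10, 8).

c1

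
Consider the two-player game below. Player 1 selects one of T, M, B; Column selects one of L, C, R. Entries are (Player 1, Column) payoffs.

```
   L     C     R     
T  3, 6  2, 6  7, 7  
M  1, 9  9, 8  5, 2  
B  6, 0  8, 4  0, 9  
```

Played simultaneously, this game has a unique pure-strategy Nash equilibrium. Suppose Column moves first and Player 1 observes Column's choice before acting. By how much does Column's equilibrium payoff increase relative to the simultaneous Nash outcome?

1

Work backward from Player 1's decision.
- L: Player 1 compares 3, 1, 6 and picks B; Column would get 0.
- C: Player 1 compares 2, 9, 8 and picks M; Column would get 8.
- R: Player 1 compares 7, 5, 0 and picks T; Column would get 7.
Maximizing over 0, 8, 7, Column chooses C. Subgame-perfect outcome: (M, C) with payoffs (9, 8).
Under simultaneous play:
Player 1's best replies: L→B; C→M; R→T.
Column's best replies: T→R; M→L; B→R.
The unique mutual best reply is (T, R), giving (7, 7).
Column's commitment gain: 8 − 7 = 1.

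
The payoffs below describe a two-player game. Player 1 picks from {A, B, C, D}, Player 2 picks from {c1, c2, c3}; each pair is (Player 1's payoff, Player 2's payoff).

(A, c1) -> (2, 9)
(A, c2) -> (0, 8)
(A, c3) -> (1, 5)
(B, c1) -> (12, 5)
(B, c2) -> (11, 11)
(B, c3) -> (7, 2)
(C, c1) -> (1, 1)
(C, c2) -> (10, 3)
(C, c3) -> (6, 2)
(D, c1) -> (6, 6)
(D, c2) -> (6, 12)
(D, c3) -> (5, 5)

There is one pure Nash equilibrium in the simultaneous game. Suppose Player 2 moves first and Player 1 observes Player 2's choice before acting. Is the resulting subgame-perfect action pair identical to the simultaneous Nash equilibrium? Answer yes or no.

Solve by backward induction (Player 2 leads).
- c1: Player 1 compares 2, 12, 1, 6 and picks B; Player 2 would get 5.
- c2: Player 1 compares 0, 11, 10, 6 and picks B; Player 2 would get 11.
- c3: Player 1 compares 1, 7, 6, 5 and picks B; Player 2 would get 2.
Player 2's induced payoffs are 5, 11, 2, so Player 2 commits to c2. Subgame-perfect outcome: (B, c2) with payoffs (11, 11).
For the simultaneous game, intersect best replies.
Player 1's best replies: c1→B; c2→B; c3→B.
Player 2's best replies: A→c1; B→c2; C→c2; D→c2.
The unique mutual best reply is (B, c2), giving (11, 11).
Sequential outcome (B, c2) coincides with the Nash profile (B, c2).

yes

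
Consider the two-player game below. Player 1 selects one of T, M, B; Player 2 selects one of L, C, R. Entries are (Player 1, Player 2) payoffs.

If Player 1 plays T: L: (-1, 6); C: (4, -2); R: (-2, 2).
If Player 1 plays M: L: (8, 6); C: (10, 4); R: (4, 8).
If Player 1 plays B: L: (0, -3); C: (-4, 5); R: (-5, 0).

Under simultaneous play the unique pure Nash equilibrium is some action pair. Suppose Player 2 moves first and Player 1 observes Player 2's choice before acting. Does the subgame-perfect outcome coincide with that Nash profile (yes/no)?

Solve by backward induction (Player 2 leads).
- L → Player 1 plays M (best of -1, 8, 0); Player 2 gets 6.
- C → Player 1 plays M (best of 4, 10, -4); Player 2 gets 4.
- R → Player 1 plays M (best of -2, 4, -5); Player 2 gets 8.
Player 2's induced payoffs are 6, 4, 8, so Player 2 commits to R. Subgame-perfect outcome: (M, R) with payoffs (4, 8).
Now find the simultaneous Nash equilibrium.
Player 1's best replies: L→M; C→M; R→M.
Player 2's best replies: T→L; M→R; B→C.
The unique mutual best reply is (M, R), giving (4, 8).
Sequential outcome (M, R) coincides with the Nash profile (M, R).

yes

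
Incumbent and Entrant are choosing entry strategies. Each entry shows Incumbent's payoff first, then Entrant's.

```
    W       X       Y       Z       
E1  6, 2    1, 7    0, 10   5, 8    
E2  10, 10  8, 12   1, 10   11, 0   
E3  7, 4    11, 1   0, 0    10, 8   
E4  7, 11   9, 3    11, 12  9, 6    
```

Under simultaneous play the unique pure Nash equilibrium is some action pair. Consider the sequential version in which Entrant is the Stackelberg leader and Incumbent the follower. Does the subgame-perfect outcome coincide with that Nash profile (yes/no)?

Backward induction with Entrant moving first.
- W: Incumbent compares 6, 10, 7, 7 and picks E2; Entrant would get 10.
- X: Incumbent compares 1, 8, 11, 9 and picks E3; Entrant would get 1.
- Y: Incumbent compares 0, 1, 0, 11 and picks E4; Entrant would get 12.
- Z: Incumbent compares 5, 11, 10, 9 and picks E2; Entrant would get 0.
Entrant's induced payoffs are 10, 1, 12, 0, so Entrant commits to Y. Subgame-perfect outcome: (E4, Y) with payoffs (11, 12).
Under simultaneous play:
Incumbent's best replies: W→E2; X→E3; Y→E4; Z→E2.
Entrant's best replies: E1→Y; E2→X; E3→Z; E4→Y.
The unique mutual best reply is (E4, Y), giving (11, 12).
Sequential outcome (E4, Y) coincides with the Nash profile (E4, Y).

yes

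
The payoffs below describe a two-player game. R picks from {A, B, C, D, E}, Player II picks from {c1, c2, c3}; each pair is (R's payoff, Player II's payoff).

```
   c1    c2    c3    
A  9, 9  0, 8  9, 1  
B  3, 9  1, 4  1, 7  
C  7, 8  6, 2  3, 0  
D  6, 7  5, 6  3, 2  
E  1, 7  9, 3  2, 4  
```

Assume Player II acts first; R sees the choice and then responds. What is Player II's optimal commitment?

R best-responds to each possible Player II move:
- c1: R compares 9, 3, 7, 6, 1 and picks A; Player II would get 9.
- c2: R compares 0, 1, 6, 5, 9 and picks E; Player II would get 3.
- c3: R compares 9, 1, 3, 3, 2 and picks A; Player II would get 1.
Maximizing over 9, 3, 1, Player II chooses c1. Subgame-perfect outcome: (A, c1) with payoffs (9, 9).

c1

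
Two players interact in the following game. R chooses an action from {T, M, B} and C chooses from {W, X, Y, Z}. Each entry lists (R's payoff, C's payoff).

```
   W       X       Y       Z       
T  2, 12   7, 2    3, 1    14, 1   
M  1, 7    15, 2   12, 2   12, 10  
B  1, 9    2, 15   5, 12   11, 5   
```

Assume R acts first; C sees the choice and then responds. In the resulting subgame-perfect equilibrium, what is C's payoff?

10

Work backward from C's decision.
- T: C compares 12, 2, 1, 1 and picks W; R would get 2.
- M: C compares 7, 2, 2, 10 and picks Z; R would get 12.
- B: C compares 9, 15, 12, 5 and picks X; R would get 2.
Among 2, 12, 2, the best is 12 at M. Subgame-perfect outcome: (M, Z) with payoffs (12, 10).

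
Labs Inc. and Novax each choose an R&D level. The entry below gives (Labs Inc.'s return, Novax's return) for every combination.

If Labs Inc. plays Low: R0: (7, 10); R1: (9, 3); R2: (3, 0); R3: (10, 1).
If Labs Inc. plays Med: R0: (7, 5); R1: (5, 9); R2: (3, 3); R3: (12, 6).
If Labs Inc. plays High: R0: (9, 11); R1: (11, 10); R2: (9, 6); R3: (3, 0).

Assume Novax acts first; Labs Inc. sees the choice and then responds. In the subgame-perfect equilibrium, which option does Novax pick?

Work backward from Labs Inc.'s decision.
- R0 → Labs Inc. plays High (best of 7, 7, 9); Novax gets 11.
- R1 → Labs Inc. plays High (best of 9, 5, 11); Novax gets 10.
- R2 → Labs Inc. plays High (best of 3, 3, 9); Novax gets 6.
- R3 → Labs Inc. plays Med (best of 10, 12, 3); Novax gets 6.
Maximizing over 11, 10, 6, 6, Novax chooses R0. Subgame-perfect outcome: (High, R0) with payoffs (9, 11).

R0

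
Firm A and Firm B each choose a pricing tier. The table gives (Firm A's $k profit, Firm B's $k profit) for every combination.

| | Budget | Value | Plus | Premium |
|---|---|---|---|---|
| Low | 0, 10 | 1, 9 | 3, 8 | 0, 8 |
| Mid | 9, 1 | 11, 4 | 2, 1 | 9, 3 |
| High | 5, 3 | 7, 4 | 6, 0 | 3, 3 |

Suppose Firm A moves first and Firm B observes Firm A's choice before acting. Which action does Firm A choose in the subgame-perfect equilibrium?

Mid

Solve by backward induction (Firm A leads).
- Low: Firm B compares 10, 9, 8, 8 and picks Budget; Firm A would get 0.
- Mid: Firm B compares 1, 4, 1, 3 and picks Value; Firm A would get 11.
- High: Firm B compares 3, 4, 0, 3 and picks Value; Firm A would get 7.
Firm A's induced payoffs are 0, 11, 7, so Firm A commits to Mid. Subgame-perfect outcome: (Mid, Value) with payoffs (11, 4).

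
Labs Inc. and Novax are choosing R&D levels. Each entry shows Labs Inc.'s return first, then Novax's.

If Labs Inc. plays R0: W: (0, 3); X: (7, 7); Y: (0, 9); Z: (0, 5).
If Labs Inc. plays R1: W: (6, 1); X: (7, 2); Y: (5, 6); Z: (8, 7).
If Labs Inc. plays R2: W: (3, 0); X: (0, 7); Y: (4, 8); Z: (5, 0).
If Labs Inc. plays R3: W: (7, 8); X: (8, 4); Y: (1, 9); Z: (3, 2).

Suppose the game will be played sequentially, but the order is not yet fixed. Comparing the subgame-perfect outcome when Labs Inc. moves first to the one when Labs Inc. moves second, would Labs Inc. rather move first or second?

If Labs Inc. leads: Novax's best replies are R0→Y, R1→Z, R2→Y, R3→Y; Labs Inc.'s induced payoffs 0, 8, 4, 1; outcome (R1, Z), payoffs (8, 7).
If Novax leads: Labs Inc.'s best replies are W→R3, X→R3, Y→R1, Z→R1; Novax's induced payoffs 8, 4, 6, 7; outcome (R3, W), payoffs (7, 8).
Labs Inc. gets 8 moving first and 7 moving second, so Labs Inc. prefers to move first.

first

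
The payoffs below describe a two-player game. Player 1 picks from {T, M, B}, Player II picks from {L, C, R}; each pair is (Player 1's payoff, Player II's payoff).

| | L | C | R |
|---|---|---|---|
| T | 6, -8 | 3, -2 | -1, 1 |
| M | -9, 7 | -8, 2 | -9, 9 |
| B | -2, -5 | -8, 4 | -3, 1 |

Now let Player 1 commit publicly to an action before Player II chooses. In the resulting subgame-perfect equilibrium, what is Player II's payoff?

Player II best-responds to each possible Player 1 move:
- T: Player II compares -8, -2, 1 and picks R; Player 1 would get -1.
- M: Player II compares 7, 2, 9 and picks R; Player 1 would get -9.
- B: Player II compares -5, 4, 1 and picks C; Player 1 would get -8.
Maximizing over -1, -9, -8, Player 1 chooses T. Subgame-perfect outcome: (T, R) with payoffs (-1, 1).

1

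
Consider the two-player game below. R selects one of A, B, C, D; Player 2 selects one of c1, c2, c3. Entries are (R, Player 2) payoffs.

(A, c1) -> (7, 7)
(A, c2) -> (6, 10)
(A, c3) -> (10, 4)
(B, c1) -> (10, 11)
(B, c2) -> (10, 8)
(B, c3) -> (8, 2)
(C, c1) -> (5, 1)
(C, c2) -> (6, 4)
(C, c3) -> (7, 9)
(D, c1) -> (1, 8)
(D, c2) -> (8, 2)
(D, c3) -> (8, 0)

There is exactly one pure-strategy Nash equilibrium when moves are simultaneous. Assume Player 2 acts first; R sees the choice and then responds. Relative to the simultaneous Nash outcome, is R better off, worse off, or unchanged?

Backward induction with Player 2 moving first.
- c1: BR = B, leader payoff 11.
- c2: BR = B, leader payoff 8.
- c3: BR = A, leader payoff 4.
Maximizing over 11, 8, 4, Player 2 chooses c1. Subgame-perfect outcome: (B, c1) with payoffs (10, 11).
For the simultaneous game, intersect best replies.
R's best replies: c1→B; c2→B; c3→A.
Player 2's best replies: A→c2; B→c1; C→c3; D→c1.
Only (B, c1) has each player best-responding; Nash payoffs (10, 11).
R earns 10 sequentially versus 10 at the Nash outcome: unchanged.

unchanged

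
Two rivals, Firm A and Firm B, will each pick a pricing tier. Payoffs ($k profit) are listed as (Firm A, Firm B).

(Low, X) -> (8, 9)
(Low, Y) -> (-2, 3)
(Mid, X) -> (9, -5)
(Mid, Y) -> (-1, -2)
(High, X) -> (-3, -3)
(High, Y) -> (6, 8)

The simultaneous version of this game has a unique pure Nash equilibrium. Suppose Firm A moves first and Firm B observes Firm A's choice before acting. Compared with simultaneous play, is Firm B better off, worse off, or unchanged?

better off

Backward induction with Firm A moving first.
- Low → Firm B plays X (best of 9, 3); Firm A gets 8.
- Mid → Firm B plays Y (best of -5, -2); Firm A gets -1.
- High → Firm B plays Y (best of -3, 8); Firm A gets 6.
Firm A's induced payoffs are 8, -1, 6, so Firm A commits to Low. Subgame-perfect outcome: (Low, X) with payoffs (8, 9).
Now find the simultaneous Nash equilibrium.
Firm A's best replies: X→Mid; Y→High.
Firm B's best replies: Low→X; Mid→Y; High→Y.
Only (High, Y) has each player best-responding; Nash payoffs (6, 8).
Firm B earns 9 sequentially versus 8 at the Nash outcome: better off.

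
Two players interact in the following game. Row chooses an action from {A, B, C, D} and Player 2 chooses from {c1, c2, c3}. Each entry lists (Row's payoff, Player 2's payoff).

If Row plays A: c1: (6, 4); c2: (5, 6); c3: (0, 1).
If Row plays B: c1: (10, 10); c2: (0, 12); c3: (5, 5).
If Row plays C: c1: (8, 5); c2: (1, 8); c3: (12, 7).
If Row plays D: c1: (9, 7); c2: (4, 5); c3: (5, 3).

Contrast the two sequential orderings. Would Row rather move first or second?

If Row leads: Player 2's best replies are A→c2, B→c2, C→c2, D→c1; Row's induced payoffs 5, 0, 1, 9; outcome (D, c1), payoffs (9, 7).
If Player 2 leads: Row's best replies are c1→B, c2→A, c3→C; Player 2's induced payoffs 10, 6, 7; outcome (B, c1), payoffs (10, 10).
Row gets 9 moving first and 10 moving second, so Row prefers to move second.

second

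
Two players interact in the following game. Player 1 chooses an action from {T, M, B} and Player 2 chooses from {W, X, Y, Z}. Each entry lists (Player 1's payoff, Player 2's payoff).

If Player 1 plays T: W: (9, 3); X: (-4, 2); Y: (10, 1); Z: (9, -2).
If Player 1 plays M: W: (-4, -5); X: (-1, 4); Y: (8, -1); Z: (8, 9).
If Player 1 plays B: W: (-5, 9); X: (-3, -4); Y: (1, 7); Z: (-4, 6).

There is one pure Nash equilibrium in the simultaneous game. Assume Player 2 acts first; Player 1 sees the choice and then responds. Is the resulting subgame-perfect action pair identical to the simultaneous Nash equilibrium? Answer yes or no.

Work backward from Player 1's decision.
- W: BR = T, leader payoff 3.
- X: BR = M, leader payoff 4.
- Y: BR = T, leader payoff 1.
- Z: BR = T, leader payoff -2.
Player 2's induced payoffs are 3, 4, 1, -2, so Player 2 commits to X. Subgame-perfect outcome: (M, X) with payoffs (-1, 4).
For the simultaneous game, intersect best replies.
Player 1's best replies: W→T; X→M; Y→T; Z→T.
Player 2's best replies: T→W; M→Z; B→W.
Only (T, W) has each player best-responding; Nash payoffs (9, 3).
Sequential outcome (M, X) differs from the Nash profile (T, W).

no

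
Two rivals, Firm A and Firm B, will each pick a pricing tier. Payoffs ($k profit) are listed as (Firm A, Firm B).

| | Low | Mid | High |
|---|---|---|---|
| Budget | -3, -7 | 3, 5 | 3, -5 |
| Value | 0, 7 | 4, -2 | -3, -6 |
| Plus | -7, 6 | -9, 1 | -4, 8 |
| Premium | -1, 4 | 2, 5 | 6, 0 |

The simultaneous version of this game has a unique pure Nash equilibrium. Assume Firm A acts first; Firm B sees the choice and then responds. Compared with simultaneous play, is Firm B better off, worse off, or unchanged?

Solve by backward induction (Firm A leads).
- Budget → Firm B plays Mid (best of -7, 5, -5); Firm A gets 3.
- Value → Firm B plays Low (best of 7, -2, -6); Firm A gets 0.
- Plus → Firm B plays High (best of 6, 1, 8); Firm A gets -4.
- Premium → Firm B plays Mid (best of 4, 5, 0); Firm A gets 2.
Firm A's induced payoffs are 3, 0, -4, 2, so Firm A commits to Budget. Subgame-perfect outcome: (Budget, Mid) with payoffs (3, 5).
Now find the simultaneous Nash equilibrium.
Firm A's best replies: Low→Value; Mid→Value; High→Premium.
Firm B's best replies: Budget→Mid; Value→Low; Plus→High; Premium→Mid.
The unique mutual best reply is (Value, Low), giving (0, 7).
Firm B earns 5 sequentially versus 7 at the Nash outcome: worse off.

worse off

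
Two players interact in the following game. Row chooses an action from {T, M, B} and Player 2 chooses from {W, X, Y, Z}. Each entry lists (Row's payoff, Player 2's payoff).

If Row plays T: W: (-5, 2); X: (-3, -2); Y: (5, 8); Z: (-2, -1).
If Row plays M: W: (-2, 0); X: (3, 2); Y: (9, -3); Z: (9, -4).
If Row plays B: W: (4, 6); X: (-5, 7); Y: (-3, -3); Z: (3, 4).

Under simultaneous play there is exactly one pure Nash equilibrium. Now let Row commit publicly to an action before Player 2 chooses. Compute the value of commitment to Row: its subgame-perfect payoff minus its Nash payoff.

2

Solve by backward induction (Row leads).
- T → Player 2 plays Y (best of 2, -2, 8, -1); Row gets 5.
- M → Player 2 plays X (best of 0, 2, -3, -4); Row gets 3.
- B → Player 2 plays X (best of 6, 7, -3, 4); Row gets -5.
Among 5, 3, -5, the best is 5 at T. Subgame-perfect outcome: (T, Y) with payoffs (5, 8).
Under simultaneous play:
Row's best replies: W→B; X→M; Y→M; Z→M.
Player 2's best replies: T→Y; M→X; B→X.
Only (M, X) has each player best-responding; Nash payoffs (3, 2).
Row's commitment gain: 5 − 3 = 2.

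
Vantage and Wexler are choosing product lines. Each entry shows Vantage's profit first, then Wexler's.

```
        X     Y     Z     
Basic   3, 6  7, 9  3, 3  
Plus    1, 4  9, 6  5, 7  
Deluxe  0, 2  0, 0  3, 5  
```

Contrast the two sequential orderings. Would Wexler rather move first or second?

If Vantage leads: Wexler's best replies are Basic→Y, Plus→Z, Deluxe→Z; Vantage's induced payoffs 7, 5, 3; outcome (Basic, Y), payoffs (7, 9).
If Wexler leads: Vantage's best replies are X→Basic, Y→Plus, Z→Plus; Wexler's induced payoffs 6, 6, 7; outcome (Plus, Z), payoffs (5, 7).
Wexler gets 7 moving first and 9 moving second, so Wexler prefers to move second.

second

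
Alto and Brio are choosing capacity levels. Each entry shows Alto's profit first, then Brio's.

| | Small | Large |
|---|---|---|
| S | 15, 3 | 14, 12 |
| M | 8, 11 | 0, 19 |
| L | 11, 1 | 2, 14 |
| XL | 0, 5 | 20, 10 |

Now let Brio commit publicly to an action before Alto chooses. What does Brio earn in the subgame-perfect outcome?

10

Alto best-responds to each possible Brio move:
- Small → Alto plays S (best of 15, 8, 11, 0); Brio gets 3.
- Large → Alto plays XL (best of 14, 0, 2, 20); Brio gets 10.
Among 3, 10, the best is 10 at Large. Subgame-perfect outcome: (XL, Large) with payoffs (20, 10).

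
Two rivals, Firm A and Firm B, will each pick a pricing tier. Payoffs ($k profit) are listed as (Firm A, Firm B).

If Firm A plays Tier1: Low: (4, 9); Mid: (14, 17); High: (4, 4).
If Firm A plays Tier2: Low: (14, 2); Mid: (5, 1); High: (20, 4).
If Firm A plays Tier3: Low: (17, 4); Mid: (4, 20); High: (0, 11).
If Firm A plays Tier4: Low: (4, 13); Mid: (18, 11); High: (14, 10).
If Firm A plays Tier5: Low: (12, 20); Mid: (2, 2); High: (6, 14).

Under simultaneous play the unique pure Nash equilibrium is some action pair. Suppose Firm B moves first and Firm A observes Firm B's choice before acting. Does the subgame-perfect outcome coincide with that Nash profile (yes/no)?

no

Work backward from Firm A's decision.
- Low: BR = Tier3, leader payoff 4.
- Mid: BR = Tier4, leader payoff 11.
- High: BR = Tier2, leader payoff 4.
Firm B's induced payoffs are 4, 11, 4, so Firm B commits to Mid. Subgame-perfect outcome: (Tier4, Mid) with payoffs (18, 11).
For the simultaneous game, intersect best replies.
Firm A's best replies: Low→Tier3; Mid→Tier4; High→Tier2.
Firm B's best replies: Tier1→Mid; Tier2→High; Tier3→Mid; Tier4→Low; Tier5→Low.
Only (Tier2, High) has each player best-responding; Nash payoffs (20, 4).
Sequential outcome (Tier4, Mid) differs from the Nash profile (Tier2, High).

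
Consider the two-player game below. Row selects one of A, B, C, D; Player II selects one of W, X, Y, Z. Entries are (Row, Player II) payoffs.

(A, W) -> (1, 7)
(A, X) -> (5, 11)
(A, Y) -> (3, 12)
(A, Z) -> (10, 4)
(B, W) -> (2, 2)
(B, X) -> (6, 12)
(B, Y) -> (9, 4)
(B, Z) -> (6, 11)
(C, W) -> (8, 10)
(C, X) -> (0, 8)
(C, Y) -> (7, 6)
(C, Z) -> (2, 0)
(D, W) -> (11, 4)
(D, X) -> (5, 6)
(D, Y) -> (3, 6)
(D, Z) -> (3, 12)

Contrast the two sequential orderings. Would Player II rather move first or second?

If Row leads: Player II's best replies are A→Y, B→X, C→W, D→Z; Row's induced payoffs 3, 6, 8, 3; outcome (C, W), payoffs (8, 10).
If Player II leads: Row's best replies are W→D, X→B, Y→B, Z→A; Player II's induced payoffs 4, 12, 4, 4; outcome (B, X), payoffs (6, 12).
Player II gets 12 moving first and 10 moving second, so Player II prefers to move first.

first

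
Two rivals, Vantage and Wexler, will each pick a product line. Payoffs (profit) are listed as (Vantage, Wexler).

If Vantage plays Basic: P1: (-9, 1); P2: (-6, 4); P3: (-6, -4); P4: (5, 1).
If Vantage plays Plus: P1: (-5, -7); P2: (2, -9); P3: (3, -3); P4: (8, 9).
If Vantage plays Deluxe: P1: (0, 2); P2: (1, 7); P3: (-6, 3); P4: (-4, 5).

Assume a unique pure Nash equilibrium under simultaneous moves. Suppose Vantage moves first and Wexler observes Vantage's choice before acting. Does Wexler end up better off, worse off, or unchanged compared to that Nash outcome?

unchanged

Solve by backward induction (Vantage leads).
- Basic: Wexler compares 1, 4, -4, 1 and picks P2; Vantage would get -6.
- Plus: Wexler compares -7, -9, -3, 9 and picks P4; Vantage would get 8.
- Deluxe: Wexler compares 2, 7, 3, 5 and picks P2; Vantage would get 1.
Vantage's induced payoffs are -6, 8, 1, so Vantage commits to Plus. Subgame-perfect outcome: (Plus, P4) with payoffs (8, 9).
Under simultaneous play:
Vantage's best replies: P1→Deluxe; P2→Plus; P3→Plus; P4→Plus.
Wexler's best replies: Basic→P2; Plus→P4; Deluxe→P2.
Only (Plus, P4) has each player best-responding; Nash payoffs (8, 9).
Wexler earns 9 sequentially versus 9 at the Nash outcome: unchanged.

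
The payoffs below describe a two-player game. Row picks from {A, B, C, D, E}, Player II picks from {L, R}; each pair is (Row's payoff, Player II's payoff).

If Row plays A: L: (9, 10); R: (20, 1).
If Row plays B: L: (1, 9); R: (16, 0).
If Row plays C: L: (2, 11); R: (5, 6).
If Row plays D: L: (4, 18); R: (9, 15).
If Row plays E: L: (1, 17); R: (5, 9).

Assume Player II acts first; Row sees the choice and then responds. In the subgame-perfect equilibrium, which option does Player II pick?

L

Backward induction with Player II moving first.
- L: BR = A, leader payoff 10.
- R: BR = A, leader payoff 1.
Player II's induced payoffs are 10, 1, so Player II commits to L. Subgame-perfect outcome: (A, L) with payoffs (9, 10).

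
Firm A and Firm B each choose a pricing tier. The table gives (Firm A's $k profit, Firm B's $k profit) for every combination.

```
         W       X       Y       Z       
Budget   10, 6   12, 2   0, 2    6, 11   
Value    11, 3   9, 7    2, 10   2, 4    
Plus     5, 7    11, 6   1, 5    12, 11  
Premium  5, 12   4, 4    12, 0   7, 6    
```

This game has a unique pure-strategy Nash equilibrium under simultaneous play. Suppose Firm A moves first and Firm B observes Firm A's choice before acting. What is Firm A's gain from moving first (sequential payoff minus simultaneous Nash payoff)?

Solve by backward induction (Firm A leads).
- Budget: Firm B compares 6, 2, 2, 11 and picks Z; Firm A would get 6.
- Value: Firm B compares 3, 7, 10, 4 and picks Y; Firm A would get 2.
- Plus: Firm B compares 7, 6, 5, 11 and picks Z; Firm A would get 12.
- Premium: Firm B compares 12, 4, 0, 6 and picks W; Firm A would get 5.
Among 6, 2, 12, 5, the best is 12 at Plus. Subgame-perfect outcome: (Plus, Z) with payoffs (12, 11).
For the simultaneous game, intersect best replies.
Firm A's best replies: W→Value; X→Budget; Y→Premium; Z→Plus.
Firm B's best replies: Budget→Z; Value→Y; Plus→Z; Premium→W.
Only (Plus, Z) has each player best-responding; Nash payoffs (12, 11).
Firm A's commitment gain: 12 − 12 = 0.

0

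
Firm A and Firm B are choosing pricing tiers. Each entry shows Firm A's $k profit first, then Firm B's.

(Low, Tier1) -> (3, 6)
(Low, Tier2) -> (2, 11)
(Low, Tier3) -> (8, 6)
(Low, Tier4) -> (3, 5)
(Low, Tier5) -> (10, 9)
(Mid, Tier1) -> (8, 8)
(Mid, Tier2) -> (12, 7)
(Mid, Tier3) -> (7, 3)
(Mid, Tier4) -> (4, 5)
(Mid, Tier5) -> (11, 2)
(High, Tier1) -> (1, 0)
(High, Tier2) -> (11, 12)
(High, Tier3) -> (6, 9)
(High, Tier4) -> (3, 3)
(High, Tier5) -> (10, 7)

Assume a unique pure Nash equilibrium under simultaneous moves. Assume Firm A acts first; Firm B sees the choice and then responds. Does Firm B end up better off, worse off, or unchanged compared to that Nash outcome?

better off

Backward induction with Firm A moving first.
- Low: Firm B compares 6, 11, 6, 5, 9 and picks Tier2; Firm A would get 2.
- Mid: Firm B compares 8, 7, 3, 5, 2 and picks Tier1; Firm A would get 8.
- High: Firm B compares 0, 12, 9, 3, 7 and picks Tier2; Firm A would get 11.
Maximizing over 2, 8, 11, Firm A chooses High. Subgame-perfect outcome: (High, Tier2) with payoffs (11, 12).
For the simultaneous game, intersect best replies.
Firm A's best replies: Tier1→Mid; Tier2→Mid; Tier3→Low; Tier4→Mid; Tier5→Mid.
Firm B's best replies: Low→Tier2; Mid→Tier1; High→Tier2.
The unique mutual best reply is (Mid, Tier1), giving (8, 8).
Firm B earns 12 sequentially versus 8 at the Nash outcome: better off.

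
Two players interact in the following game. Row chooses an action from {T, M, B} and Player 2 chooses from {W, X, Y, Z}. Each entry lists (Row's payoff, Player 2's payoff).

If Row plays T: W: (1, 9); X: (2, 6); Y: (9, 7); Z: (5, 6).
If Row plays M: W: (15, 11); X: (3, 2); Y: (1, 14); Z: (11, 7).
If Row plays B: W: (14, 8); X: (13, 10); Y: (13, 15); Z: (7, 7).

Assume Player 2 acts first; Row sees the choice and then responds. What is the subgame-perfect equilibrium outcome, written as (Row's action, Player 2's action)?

(B, Y)

Row best-responds to each possible Player 2 move:
- W → Row plays M (best of 1, 15, 14); Player 2 gets 11.
- X → Row plays B (best of 2, 3, 13); Player 2 gets 10.
- Y → Row plays B (best of 9, 1, 13); Player 2 gets 15.
- Z → Row plays M (best of 5, 11, 7); Player 2 gets 7.
Player 2's induced payoffs are 11, 10, 15, 7, so Player 2 commits to Y. Subgame-perfect outcome: (B, Y) with payoffs (13, 15).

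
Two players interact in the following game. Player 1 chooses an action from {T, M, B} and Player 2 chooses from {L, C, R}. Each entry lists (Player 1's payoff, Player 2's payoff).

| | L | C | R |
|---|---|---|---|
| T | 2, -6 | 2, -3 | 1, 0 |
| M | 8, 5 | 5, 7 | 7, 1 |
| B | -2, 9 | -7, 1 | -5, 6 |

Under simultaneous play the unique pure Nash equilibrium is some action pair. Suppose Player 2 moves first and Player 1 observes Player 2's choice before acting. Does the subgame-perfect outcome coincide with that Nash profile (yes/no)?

Work backward from Player 1's decision.
- L: BR = M, leader payoff 5.
- C: BR = M, leader payoff 7.
- R: BR = M, leader payoff 1.
Maximizing over 5, 7, 1, Player 2 chooses C. Subgame-perfect outcome: (M, C) with payoffs (5, 7).
Now find the simultaneous Nash equilibrium.
Player 1's best replies: L→M; C→M; R→M.
Player 2's best replies: T→R; M→C; B→L.
The unique mutual best reply is (M, C), giving (5, 7).
Sequential outcome (M, C) coincides with the Nash profile (M, C).

yes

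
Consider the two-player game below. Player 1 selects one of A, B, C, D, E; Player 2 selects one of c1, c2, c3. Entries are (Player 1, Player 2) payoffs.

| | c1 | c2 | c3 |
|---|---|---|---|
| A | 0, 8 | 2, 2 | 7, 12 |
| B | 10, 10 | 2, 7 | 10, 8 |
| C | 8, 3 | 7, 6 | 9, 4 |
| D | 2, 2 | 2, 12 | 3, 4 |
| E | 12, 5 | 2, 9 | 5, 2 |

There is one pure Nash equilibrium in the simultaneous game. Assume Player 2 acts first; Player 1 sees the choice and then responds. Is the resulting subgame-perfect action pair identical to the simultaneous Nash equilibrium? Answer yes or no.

Player 1 best-responds to each possible Player 2 move:
- c1: BR = E, leader payoff 5.
- c2: BR = C, leader payoff 6.
- c3: BR = B, leader payoff 8.
Among 5, 6, 8, the best is 8 at c3. Subgame-perfect outcome: (B, c3) with payoffs (10, 8).
Under simultaneous play:
Player 1's best replies: c1→E; c2→C; c3→B.
Player 2's best replies: A→c3; B→c1; C→c2; D→c2; E→c2.
Only (C, c2) has each player best-responding; Nash payoffs (7, 6).
Sequential outcome (B, c3) differs from the Nash profile (C, c2).

no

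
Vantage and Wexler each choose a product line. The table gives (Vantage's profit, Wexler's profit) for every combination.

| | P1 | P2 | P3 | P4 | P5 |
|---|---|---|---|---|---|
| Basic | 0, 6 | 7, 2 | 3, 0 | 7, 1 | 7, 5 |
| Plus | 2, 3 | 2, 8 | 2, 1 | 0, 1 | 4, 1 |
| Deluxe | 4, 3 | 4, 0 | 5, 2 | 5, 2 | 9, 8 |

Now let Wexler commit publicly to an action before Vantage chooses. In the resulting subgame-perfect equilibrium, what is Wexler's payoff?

Work backward from Vantage's decision.
- P1: Vantage compares 0, 2, 4 and picks Deluxe; Wexler would get 3.
- P2: Vantage compares 7, 2, 4 and picks Basic; Wexler would get 2.
- P3: Vantage compares 3, 2, 5 and picks Deluxe; Wexler would get 2.
- P4: Vantage compares 7, 0, 5 and picks Basic; Wexler would get 1.
- P5: Vantage compares 7, 4, 9 and picks Deluxe; Wexler would get 8.
Among 3, 2, 2, 1, 8, the best is 8 at P5. Subgame-perfect outcome: (Deluxe, P5) with payoffs (9, 8).

8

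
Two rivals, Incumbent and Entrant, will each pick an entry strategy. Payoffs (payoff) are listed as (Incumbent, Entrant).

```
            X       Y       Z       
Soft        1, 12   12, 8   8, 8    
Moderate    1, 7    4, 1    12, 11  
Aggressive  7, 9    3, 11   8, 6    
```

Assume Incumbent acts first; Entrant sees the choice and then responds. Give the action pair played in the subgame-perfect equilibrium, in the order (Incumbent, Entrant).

(Moderate, Z)

Entrant best-responds to each possible Incumbent move:
- Soft: BR = X, leader payoff 1.
- Moderate: BR = Z, leader payoff 12.
- Aggressive: BR = Y, leader payoff 3.
Incumbent's induced payoffs are 1, 12, 3, so Incumbent commits to Moderate. Subgame-perfect outcome: (Moderate, Z) with payoffs (12, 11).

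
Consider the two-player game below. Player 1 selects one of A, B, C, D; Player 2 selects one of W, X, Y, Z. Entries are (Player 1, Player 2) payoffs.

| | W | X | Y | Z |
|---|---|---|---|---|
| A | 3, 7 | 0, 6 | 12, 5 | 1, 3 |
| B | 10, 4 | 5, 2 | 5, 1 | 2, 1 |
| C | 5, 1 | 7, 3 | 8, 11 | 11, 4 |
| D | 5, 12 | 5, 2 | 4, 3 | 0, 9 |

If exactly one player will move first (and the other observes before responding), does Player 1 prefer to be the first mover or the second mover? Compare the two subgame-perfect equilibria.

If Player 1 leads: Player 2's best replies are A→W, B→W, C→Y, D→W; Player 1's induced payoffs 3, 10, 8, 5; outcome (B, W), payoffs (10, 4).
If Player 2 leads: Player 1's best replies are W→B, X→C, Y→A, Z→C; Player 2's induced payoffs 4, 3, 5, 4; outcome (A, Y), payoffs (12, 5).
Player 1 gets 10 moving first and 12 moving second, so Player 1 prefers to move second.

second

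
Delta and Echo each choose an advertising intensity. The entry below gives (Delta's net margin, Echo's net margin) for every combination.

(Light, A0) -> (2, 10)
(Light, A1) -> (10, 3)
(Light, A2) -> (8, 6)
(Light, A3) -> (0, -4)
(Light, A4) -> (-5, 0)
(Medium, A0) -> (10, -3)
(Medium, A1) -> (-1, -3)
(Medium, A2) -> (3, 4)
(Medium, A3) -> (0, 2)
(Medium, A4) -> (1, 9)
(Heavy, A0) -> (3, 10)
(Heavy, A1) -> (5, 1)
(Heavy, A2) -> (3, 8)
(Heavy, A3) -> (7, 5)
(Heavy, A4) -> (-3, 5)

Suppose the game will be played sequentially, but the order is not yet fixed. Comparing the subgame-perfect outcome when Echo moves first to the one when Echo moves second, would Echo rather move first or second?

second

If Delta leads: Echo's best replies are Light→A0, Medium→A4, Heavy→A0; Delta's induced payoffs 2, 1, 3; outcome (Heavy, A0), payoffs (3, 10).
If Echo leads: Delta's best replies are A0→Medium, A1→Light, A2→Light, A3→Heavy, A4→Medium; Echo's induced payoffs -3, 3, 6, 5, 9; outcome (Medium, A4), payoffs (1, 9).
Echo gets 9 moving first and 10 moving second, so Echo prefers to move second.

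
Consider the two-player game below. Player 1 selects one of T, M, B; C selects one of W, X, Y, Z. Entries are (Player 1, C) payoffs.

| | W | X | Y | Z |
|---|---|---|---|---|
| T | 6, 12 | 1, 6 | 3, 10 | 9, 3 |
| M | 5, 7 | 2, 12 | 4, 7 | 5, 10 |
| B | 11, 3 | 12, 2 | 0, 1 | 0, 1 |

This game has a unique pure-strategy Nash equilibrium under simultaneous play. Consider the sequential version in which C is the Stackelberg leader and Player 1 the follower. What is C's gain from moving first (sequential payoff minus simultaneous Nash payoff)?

4

Solve by backward induction (C leads).
- W: BR = B, leader payoff 3.
- X: BR = B, leader payoff 2.
- Y: BR = M, leader payoff 7.
- Z: BR = T, leader payoff 3.
Among 3, 2, 7, 3, the best is 7 at Y. Subgame-perfect outcome: (M, Y) with payoffs (4, 7).
For the simultaneous game, intersect best replies.
Player 1's best replies: W→B; X→B; Y→M; Z→T.
C's best replies: T→W; M→X; B→W.
The unique mutual best reply is (B, W), giving (11, 3).
C's commitment gain: 7 − 3 = 4.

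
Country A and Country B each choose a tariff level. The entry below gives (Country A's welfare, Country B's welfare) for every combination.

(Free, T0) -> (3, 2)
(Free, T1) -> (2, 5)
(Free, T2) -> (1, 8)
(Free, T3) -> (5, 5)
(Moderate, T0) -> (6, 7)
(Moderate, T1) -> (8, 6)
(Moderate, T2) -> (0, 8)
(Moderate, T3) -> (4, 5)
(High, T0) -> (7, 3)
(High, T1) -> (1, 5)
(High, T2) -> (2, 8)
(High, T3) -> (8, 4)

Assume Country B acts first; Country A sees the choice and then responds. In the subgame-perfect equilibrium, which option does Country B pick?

Work backward from Country A's decision.
- T0: Country A compares 3, 6, 7 and picks High; Country B would get 3.
- T1: Country A compares 2, 8, 1 and picks Moderate; Country B would get 6.
- T2: Country A compares 1, 0, 2 and picks High; Country B would get 8.
- T3: Country A compares 5, 4, 8 and picks High; Country B would get 4.
Country B's induced payoffs are 3, 6, 8, 4, so Country B commits to T2. Subgame-perfect outcome: (High, T2) with payoffs (2, 8).

T2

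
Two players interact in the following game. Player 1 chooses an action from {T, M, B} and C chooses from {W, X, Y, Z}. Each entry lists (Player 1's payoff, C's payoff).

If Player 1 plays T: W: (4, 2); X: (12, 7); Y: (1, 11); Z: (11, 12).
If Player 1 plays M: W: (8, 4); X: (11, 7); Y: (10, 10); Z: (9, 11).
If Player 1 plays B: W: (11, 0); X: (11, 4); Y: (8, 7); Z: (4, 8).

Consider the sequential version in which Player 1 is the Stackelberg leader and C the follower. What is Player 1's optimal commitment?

Solve by backward induction (Player 1 leads).
- T: BR = Z, leader payoff 11.
- M: BR = Z, leader payoff 9.
- B: BR = Z, leader payoff 4.
Among 11, 9, 4, the best is 11 at T. Subgame-perfect outcome: (T, Z) with payoffs (11, 12).

T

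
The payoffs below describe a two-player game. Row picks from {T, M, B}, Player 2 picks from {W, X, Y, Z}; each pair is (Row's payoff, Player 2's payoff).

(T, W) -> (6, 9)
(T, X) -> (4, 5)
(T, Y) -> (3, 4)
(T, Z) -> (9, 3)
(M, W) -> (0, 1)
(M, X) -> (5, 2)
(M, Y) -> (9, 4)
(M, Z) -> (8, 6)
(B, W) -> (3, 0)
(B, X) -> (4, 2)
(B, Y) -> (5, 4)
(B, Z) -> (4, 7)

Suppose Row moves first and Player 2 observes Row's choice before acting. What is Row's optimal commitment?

Player 2 best-responds to each possible Row move:
- T: Player 2 compares 9, 5, 4, 3 and picks W; Row would get 6.
- M: Player 2 compares 1, 2, 4, 6 and picks Z; Row would get 8.
- B: Player 2 compares 0, 2, 4, 7 and picks Z; Row would get 4.
Among 6, 8, 4, the best is 8 at M. Subgame-perfect outcome: (M, Z) with payoffs (8, 6).

M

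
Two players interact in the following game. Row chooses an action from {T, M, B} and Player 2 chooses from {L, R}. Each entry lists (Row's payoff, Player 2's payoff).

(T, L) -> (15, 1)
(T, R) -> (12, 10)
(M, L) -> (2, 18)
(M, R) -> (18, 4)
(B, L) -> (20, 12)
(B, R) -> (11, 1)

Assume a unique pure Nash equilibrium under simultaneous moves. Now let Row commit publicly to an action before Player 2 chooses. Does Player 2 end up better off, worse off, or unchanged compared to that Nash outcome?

unchanged

Solve by backward induction (Row leads).
- T: Player 2 compares 1, 10 and picks R; Row would get 12.
- M: Player 2 compares 18, 4 and picks L; Row would get 2.
- B: Player 2 compares 12, 1 and picks L; Row would get 20.
Row's induced payoffs are 12, 2, 20, so Row commits to B. Subgame-perfect outcome: (B, L) with payoffs (20, 12).
For the simultaneous game, intersect best replies.
Row's best replies: L→B; R→M.
Player 2's best replies: T→R; M→L; B→L.
Only (B, L) has each player best-responding; Nash payoffs (20, 12).
Player 2 earns 12 sequentially versus 12 at the Nash outcome: unchanged.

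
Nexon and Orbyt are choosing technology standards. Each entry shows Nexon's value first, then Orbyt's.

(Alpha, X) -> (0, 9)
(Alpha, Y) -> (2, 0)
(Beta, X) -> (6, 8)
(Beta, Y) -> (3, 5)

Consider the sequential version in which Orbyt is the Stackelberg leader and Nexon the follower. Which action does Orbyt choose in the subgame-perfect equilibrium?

Work backward from Nexon's decision.
- X → Nexon plays Beta (best of 0, 6); Orbyt gets 8.
- Y → Nexon plays Beta (best of 2, 3); Orbyt gets 5.
Orbyt's induced payoffs are 8, 5, so Orbyt commits to X. Subgame-perfect outcome: (Beta, X) with payoffs (6, 8).

X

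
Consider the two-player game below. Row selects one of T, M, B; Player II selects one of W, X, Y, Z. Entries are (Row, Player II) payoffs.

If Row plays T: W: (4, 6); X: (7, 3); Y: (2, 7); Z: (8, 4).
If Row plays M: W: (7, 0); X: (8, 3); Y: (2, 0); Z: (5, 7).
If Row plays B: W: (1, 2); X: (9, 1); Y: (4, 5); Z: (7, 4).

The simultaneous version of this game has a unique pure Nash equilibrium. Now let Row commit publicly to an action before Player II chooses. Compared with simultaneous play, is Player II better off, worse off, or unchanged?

better off

Solve by backward induction (Row leads).
- T → Player II plays Y (best of 6, 3, 7, 4); Row gets 2.
- M → Player II plays Z (best of 0, 3, 0, 7); Row gets 5.
- B → Player II plays Y (best of 2, 1, 5, 4); Row gets 4.
Row's induced payoffs are 2, 5, 4, so Row commits to M. Subgame-perfect outcome: (M, Z) with payoffs (5, 7).
Under simultaneous play:
Row's best replies: W→M; X→B; Y→B; Z→T.
Player II's best replies: T→Y; M→Z; B→Y.
The unique mutual best reply is (B, Y), giving (4, 5).
Player II earns 7 sequentially versus 5 at the Nash outcome: better off.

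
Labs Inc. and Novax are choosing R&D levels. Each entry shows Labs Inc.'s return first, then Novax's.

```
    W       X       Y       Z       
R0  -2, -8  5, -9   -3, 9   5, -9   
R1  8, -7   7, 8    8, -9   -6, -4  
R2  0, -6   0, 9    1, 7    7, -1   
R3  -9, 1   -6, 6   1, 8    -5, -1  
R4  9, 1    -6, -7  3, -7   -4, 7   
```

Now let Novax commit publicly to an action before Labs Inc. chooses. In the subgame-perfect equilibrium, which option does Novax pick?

Backward induction with Novax moving first.
- W: BR = R4, leader payoff 1.
- X: BR = R1, leader payoff 8.
- Y: BR = R1, leader payoff -9.
- Z: BR = R2, leader payoff -1.
Novax's induced payoffs are 1, 8, -9, -1, so Novax commits to X. Subgame-perfect outcome: (R1, X) with payoffs (7, 8).

X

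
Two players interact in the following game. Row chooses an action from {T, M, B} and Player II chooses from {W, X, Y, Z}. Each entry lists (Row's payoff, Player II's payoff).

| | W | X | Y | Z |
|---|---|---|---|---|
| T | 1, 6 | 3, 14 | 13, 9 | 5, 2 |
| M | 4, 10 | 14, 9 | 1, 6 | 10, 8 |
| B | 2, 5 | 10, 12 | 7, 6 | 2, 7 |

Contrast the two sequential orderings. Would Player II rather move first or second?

second

If Row leads: Player II's best replies are T→X, M→W, B→X; Row's induced payoffs 3, 4, 10; outcome (B, X), payoffs (10, 12).
If Player II leads: Row's best replies are W→M, X→M, Y→T, Z→M; Player II's induced payoffs 10, 9, 9, 8; outcome (M, W), payoffs (4, 10).
Player II gets 10 moving first and 12 moving second, so Player II prefers to move second.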